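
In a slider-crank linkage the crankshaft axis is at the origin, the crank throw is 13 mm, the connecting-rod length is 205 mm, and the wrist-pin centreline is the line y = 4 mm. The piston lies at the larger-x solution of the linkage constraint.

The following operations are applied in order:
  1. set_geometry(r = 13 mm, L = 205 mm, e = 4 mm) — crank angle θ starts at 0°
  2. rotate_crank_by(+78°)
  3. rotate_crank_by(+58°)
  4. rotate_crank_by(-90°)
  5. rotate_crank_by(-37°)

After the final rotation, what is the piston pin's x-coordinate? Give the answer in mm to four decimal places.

set_geometry: r = 13 mm, L = 205 mm, e = 4 mm; θ ← 0°
rotate_crank_by(+78°): θ ← 0° +78° = 78°
rotate_crank_by(+58°): θ ← 78° +58° = 136°
rotate_crank_by(-90°): θ ← 136° -90° = 46°
rotate_crank_by(-37°): θ ← 46° -37° = 9°
crank pin P = (r cos θ, r sin θ) = (12.839948, 2.033648)
h = r sin θ − e = 2.033648 − 4 = -1.966352
x = r cos θ + √(L² − h²) = 12.839948 + √(42025.0 − 3.8665) = 12.839948 + 204.990569 = 217.830518

217.8305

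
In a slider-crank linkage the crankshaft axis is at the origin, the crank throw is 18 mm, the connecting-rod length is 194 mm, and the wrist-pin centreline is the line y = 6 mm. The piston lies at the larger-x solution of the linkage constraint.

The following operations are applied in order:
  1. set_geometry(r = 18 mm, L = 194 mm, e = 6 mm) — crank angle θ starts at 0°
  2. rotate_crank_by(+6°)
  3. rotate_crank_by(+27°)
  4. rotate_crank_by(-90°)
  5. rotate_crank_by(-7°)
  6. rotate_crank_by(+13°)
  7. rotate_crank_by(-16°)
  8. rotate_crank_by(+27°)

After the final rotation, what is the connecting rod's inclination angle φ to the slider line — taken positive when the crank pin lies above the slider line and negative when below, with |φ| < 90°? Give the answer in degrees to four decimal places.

-5.1963

set_geometry: r = 18 mm, L = 194 mm, e = 6 mm; θ ← 0°
rotate_crank_by(+6°): θ ← 0° +6° = 6°
rotate_crank_by(+27°): θ ← 6° +27° = 33°
rotate_crank_by(-90°): θ ← 33° -90° = -57°
rotate_crank_by(-7°): θ ← -57° -7° = -64°
rotate_crank_by(+13°): θ ← -64° +13° = -51°
rotate_crank_by(-16°): θ ← -51° -16° = -67°
rotate_crank_by(+27°): θ ← -67° +27° = -40°
crank pin P = (r cos θ, r sin θ) = (13.788800, -11.570177)
h = r sin θ − e = -11.570177 − 6 = -17.570177
sin φ = h / L = -17.570177 / 194 = -0.09056792
φ = arcsin(-0.09056792) = -5.196280°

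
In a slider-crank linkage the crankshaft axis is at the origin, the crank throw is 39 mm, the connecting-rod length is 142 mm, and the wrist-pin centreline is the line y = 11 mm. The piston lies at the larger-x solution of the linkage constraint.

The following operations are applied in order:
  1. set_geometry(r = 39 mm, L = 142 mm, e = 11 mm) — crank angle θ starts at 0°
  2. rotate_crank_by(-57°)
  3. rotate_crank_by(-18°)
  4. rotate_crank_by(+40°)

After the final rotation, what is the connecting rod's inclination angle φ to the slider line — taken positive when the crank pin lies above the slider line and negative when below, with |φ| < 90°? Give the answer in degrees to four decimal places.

-13.5914

set_geometry: r = 39 mm, L = 142 mm, e = 11 mm; θ ← 0°
rotate_crank_by(-57°): θ ← 0° -57° = -57°
rotate_crank_by(-18°): θ ← -57° -18° = -75°
rotate_crank_by(+40°): θ ← -75° +40° = -35°
crank pin P = (r cos θ, r sin θ) = (31.946930, -22.369481)
h = r sin θ − e = -22.369481 − 11 = -33.369481
sin φ = h / L = -33.369481 / 142 = -0.23499635
φ = arcsin(-0.23499635) = -13.591407°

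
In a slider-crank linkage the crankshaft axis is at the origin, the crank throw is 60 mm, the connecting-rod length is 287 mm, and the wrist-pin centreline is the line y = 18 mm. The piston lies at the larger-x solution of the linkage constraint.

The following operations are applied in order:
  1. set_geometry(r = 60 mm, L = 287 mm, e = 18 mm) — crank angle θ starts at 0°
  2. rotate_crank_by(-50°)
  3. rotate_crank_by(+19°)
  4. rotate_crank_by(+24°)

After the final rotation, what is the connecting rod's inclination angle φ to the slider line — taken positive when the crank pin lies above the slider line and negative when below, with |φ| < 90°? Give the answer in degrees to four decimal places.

-5.0598

set_geometry: r = 60 mm, L = 287 mm, e = 18 mm; θ ← 0°
rotate_crank_by(-50°): θ ← 0° -50° = -50°
rotate_crank_by(+19°): θ ← -50° +19° = -31°
rotate_crank_by(+24°): θ ← -31° +24° = -7°
crank pin P = (r cos θ, r sin θ) = (59.552769, -7.312161)
h = r sin θ − e = -7.312161 − 18 = -25.312161
sin φ = h / L = -25.312161 / 287 = -0.08819568
φ = arcsin(-0.08819568) = -5.059814°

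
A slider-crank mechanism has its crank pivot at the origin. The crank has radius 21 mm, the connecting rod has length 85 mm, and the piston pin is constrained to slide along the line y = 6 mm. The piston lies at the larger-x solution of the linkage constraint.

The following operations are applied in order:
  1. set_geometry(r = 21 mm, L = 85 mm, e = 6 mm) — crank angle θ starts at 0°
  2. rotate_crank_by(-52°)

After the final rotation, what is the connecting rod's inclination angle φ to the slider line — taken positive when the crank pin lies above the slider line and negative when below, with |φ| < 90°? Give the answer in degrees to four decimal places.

-15.3832

set_geometry: r = 21 mm, L = 85 mm, e = 6 mm; θ ← 0°
rotate_crank_by(-52°): θ ← 0° -52° = -52°
crank pin P = (r cos θ, r sin θ) = (12.928891, -16.548226)
h = r sin θ − e = -16.548226 − 6 = -22.548226
sin φ = h / L = -22.548226 / 85 = -0.26527325
φ = arcsin(-0.26527325) = -15.383190°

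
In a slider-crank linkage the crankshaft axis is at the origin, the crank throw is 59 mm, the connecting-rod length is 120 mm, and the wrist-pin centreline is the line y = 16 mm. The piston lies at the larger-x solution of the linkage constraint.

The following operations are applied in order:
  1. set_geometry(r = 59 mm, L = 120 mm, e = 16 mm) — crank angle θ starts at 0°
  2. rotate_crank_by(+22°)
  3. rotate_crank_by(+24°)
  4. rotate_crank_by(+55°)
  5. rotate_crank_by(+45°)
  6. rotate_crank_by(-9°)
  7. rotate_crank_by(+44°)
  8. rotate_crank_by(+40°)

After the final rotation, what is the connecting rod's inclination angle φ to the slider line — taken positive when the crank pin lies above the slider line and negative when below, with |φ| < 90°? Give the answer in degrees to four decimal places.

set_geometry: r = 59 mm, L = 120 mm, e = 16 mm; θ ← 0°
rotate_crank_by(+22°): θ ← 0° +22° = 22°
rotate_crank_by(+24°): θ ← 22° +24° = 46°
rotate_crank_by(+55°): θ ← 46° +55° = 101°
rotate_crank_by(+45°): θ ← 101° +45° = 146°
rotate_crank_by(-9°): θ ← 146° -9° = 137°
rotate_crank_by(+44°): θ ← 137° +44° = 181°
rotate_crank_by(+40°): θ ← 181° +40° = 221°
crank pin P = (r cos θ, r sin θ) = (-44.527865, -38.707483)
h = r sin θ − e = -38.707483 − 16 = -54.707483
sin φ = h / L = -54.707483 / 120 = -0.45589569
φ = arcsin(-0.45589569) = -27.122579°

-27.1226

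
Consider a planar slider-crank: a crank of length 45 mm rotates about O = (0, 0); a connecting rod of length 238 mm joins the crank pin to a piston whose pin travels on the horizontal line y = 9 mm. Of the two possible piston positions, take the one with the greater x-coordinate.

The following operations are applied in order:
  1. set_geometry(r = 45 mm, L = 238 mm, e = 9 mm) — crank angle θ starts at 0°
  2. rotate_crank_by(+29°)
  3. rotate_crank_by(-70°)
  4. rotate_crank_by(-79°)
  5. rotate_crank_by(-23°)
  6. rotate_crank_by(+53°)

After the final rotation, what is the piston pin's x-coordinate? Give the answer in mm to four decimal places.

231.7930

set_geometry: r = 45 mm, L = 238 mm, e = 9 mm; θ ← 0°
rotate_crank_by(+29°): θ ← 0° +29° = 29°
rotate_crank_by(-70°): θ ← 29° -70° = -41°
rotate_crank_by(-79°): θ ← -41° -79° = -120°
rotate_crank_by(-23°): θ ← -120° -23° = -143°
rotate_crank_by(+53°): θ ← -143° +53° = -90°
crank pin P = (r cos θ, r sin θ) = (0.000000, -45.000000)
h = r sin θ − e = -45.000000 − 9 = -54.000000
x = r cos θ + √(L² − h²) = 0.000000 + √(56644.0 − 2916.0000) = 0.000000 + 231.793011 = 231.793011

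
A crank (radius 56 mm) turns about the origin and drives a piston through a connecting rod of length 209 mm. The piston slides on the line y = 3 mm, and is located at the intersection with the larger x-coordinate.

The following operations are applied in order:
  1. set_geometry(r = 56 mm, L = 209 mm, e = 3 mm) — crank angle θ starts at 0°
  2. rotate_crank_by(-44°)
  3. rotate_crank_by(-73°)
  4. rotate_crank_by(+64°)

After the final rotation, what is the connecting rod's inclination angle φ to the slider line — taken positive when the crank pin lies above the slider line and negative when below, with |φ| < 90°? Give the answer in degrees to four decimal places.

set_geometry: r = 56 mm, L = 209 mm, e = 3 mm; θ ← 0°
rotate_crank_by(-44°): θ ← 0° -44° = -44°
rotate_crank_by(-73°): θ ← -44° -73° = -117°
rotate_crank_by(+64°): θ ← -117° +64° = -53°
crank pin P = (r cos θ, r sin θ) = (33.701641, -44.723589)
h = r sin θ − e = -44.723589 − 3 = -47.723589
sin φ = h / L = -47.723589 / 209 = -0.22834253
φ = arcsin(-0.22834253) = -13.199509°

-13.1995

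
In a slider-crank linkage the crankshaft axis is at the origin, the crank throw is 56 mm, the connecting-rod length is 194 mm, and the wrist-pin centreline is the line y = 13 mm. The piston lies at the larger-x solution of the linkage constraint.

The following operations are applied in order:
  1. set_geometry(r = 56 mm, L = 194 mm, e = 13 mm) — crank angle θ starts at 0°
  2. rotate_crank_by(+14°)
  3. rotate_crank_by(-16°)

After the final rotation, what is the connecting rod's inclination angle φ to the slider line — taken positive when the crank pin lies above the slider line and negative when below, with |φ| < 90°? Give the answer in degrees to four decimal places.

set_geometry: r = 56 mm, L = 194 mm, e = 13 mm; θ ← 0°
rotate_crank_by(+14°): θ ← 0° +14° = 14°
rotate_crank_by(-16°): θ ← 14° -16° = -2°
crank pin P = (r cos θ, r sin θ) = (55.965886, -1.954372)
h = r sin θ − e = -1.954372 − 13 = -14.954372
sin φ = h / L = -14.954372 / 194 = -0.07708439
φ = arcsin(-0.07708439) = -4.420996°

-4.4210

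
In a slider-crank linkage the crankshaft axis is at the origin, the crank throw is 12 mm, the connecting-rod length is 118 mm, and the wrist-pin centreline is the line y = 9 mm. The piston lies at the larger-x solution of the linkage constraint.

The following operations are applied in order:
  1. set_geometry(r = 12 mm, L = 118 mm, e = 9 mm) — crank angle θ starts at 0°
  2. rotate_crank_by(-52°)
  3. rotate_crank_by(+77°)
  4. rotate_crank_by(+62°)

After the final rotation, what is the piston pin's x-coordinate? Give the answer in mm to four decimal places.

set_geometry: r = 12 mm, L = 118 mm, e = 9 mm; θ ← 0°
rotate_crank_by(-52°): θ ← 0° -52° = -52°
rotate_crank_by(+77°): θ ← -52° +77° = 25°
rotate_crank_by(+62°): θ ← 25° +62° = 87°
crank pin P = (r cos θ, r sin θ) = (0.628031, 11.983554)
h = r sin θ − e = 11.983554 − 9 = 2.983554
x = r cos θ + √(L² − h²) = 0.628031 + √(13924.0 − 8.9016) = 0.628031 + 117.962275 = 118.590307

118.5903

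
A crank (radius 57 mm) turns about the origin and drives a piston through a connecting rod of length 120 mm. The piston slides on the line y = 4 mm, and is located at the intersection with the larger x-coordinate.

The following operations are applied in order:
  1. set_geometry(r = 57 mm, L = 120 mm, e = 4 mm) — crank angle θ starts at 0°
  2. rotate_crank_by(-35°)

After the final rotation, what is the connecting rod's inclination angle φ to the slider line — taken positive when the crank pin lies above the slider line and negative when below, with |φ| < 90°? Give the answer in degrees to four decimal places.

-17.8052

set_geometry: r = 57 mm, L = 120 mm, e = 4 mm; θ ← 0°
rotate_crank_by(-35°): θ ← 0° -35° = -35°
crank pin P = (r cos θ, r sin θ) = (46.691667, -32.693857)
h = r sin θ − e = -32.693857 − 4 = -36.693857
sin φ = h / L = -36.693857 / 120 = -0.30578214
φ = arcsin(-0.30578214) = -17.805226°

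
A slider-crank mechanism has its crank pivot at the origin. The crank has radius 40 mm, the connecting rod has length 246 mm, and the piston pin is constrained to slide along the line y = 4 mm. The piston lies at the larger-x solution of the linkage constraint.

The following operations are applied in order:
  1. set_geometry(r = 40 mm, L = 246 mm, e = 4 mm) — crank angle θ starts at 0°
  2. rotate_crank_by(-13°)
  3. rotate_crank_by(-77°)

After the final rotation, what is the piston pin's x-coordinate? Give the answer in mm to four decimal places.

set_geometry: r = 40 mm, L = 246 mm, e = 4 mm; θ ← 0°
rotate_crank_by(-13°): θ ← 0° -13° = -13°
rotate_crank_by(-77°): θ ← -13° -77° = -90°
crank pin P = (r cos θ, r sin θ) = (0.000000, -40.000000)
h = r sin θ − e = -40.000000 − 4 = -44.000000
x = r cos θ + √(L² − h²) = 0.000000 + √(60516.0 − 1936.0000) = 0.000000 + 242.033056 = 242.033056

242.0331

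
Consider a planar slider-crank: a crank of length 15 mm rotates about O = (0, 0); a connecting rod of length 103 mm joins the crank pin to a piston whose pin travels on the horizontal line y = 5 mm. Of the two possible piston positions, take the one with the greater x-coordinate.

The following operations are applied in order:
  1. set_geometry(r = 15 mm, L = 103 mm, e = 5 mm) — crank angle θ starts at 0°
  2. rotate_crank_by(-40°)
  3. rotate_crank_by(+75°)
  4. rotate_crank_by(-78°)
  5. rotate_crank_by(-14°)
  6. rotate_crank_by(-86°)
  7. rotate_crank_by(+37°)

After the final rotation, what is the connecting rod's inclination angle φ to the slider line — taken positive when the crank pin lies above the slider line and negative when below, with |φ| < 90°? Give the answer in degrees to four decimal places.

set_geometry: r = 15 mm, L = 103 mm, e = 5 mm; θ ← 0°
rotate_crank_by(-40°): θ ← 0° -40° = -40°
rotate_crank_by(+75°): θ ← -40° +75° = 35°
rotate_crank_by(-78°): θ ← 35° -78° = -43°
rotate_crank_by(-14°): θ ← -43° -14° = -57°
rotate_crank_by(-86°): θ ← -57° -86° = -143°
rotate_crank_by(+37°): θ ← -143° +37° = -106°
crank pin P = (r cos θ, r sin θ) = (-4.134560, -14.418925)
h = r sin θ − e = -14.418925 − 5 = -19.418925
sin φ = h / L = -19.418925 / 103 = -0.18853326
φ = arcsin(-0.18853326) = -10.867199°

-10.8672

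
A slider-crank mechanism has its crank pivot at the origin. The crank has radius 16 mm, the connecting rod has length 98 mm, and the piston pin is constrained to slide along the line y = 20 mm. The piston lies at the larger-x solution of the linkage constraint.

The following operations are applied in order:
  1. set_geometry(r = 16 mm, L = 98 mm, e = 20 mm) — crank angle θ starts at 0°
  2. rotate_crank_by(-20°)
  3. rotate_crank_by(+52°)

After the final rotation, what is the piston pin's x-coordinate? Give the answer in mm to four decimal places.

110.8892

set_geometry: r = 16 mm, L = 98 mm, e = 20 mm; θ ← 0°
rotate_crank_by(-20°): θ ← 0° -20° = -20°
rotate_crank_by(+52°): θ ← -20° +52° = 32°
crank pin P = (r cos θ, r sin θ) = (13.568770, 8.478708)
h = r sin θ − e = 8.478708 − 20 = -11.521292
x = r cos θ + √(L² − h²) = 13.568770 + √(9604.0 − 132.7402) = 13.568770 + 97.320398 = 110.889167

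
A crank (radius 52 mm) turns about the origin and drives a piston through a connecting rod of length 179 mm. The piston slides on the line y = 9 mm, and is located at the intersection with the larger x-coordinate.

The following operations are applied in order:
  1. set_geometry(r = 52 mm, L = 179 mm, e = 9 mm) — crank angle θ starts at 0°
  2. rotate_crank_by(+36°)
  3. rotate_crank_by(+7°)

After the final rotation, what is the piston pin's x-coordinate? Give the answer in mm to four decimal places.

215.0633

set_geometry: r = 52 mm, L = 179 mm, e = 9 mm; θ ← 0°
rotate_crank_by(+36°): θ ← 0° +36° = 36°
rotate_crank_by(+7°): θ ← 36° +7° = 43°
crank pin P = (r cos θ, r sin θ) = (38.030392, 35.463915)
h = r sin θ − e = 35.463915 − 9 = 26.463915
x = r cos θ + √(L² − h²) = 38.030392 + √(32041.0 − 700.3388) = 38.030392 + 177.032938 = 215.063331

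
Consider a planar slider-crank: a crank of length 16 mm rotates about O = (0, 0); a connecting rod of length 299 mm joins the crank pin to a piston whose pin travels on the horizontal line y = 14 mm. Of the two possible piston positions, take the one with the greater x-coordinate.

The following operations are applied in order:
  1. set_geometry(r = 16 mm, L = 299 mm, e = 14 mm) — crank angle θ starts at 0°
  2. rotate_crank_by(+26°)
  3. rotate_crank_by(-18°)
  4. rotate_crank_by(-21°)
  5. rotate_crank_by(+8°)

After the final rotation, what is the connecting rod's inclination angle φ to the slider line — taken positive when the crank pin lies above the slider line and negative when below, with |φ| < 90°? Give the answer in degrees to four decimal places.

set_geometry: r = 16 mm, L = 299 mm, e = 14 mm; θ ← 0°
rotate_crank_by(+26°): θ ← 0° +26° = 26°
rotate_crank_by(-18°): θ ← 26° -18° = 8°
rotate_crank_by(-21°): θ ← 8° -21° = -13°
rotate_crank_by(+8°): θ ← -13° +8° = -5°
crank pin P = (r cos θ, r sin θ) = (15.939115, -1.394492)
h = r sin θ − e = -1.394492 − 14 = -15.394492
sin φ = h / L = -15.394492 / 299 = -0.05148659
φ = arcsin(-0.05148659) = -2.951269°

-2.9513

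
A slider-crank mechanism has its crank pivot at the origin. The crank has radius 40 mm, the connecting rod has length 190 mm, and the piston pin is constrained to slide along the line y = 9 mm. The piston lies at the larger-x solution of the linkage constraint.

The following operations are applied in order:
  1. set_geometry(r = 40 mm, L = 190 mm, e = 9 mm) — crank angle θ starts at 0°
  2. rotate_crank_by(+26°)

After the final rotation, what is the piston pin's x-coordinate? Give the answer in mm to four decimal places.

set_geometry: r = 40 mm, L = 190 mm, e = 9 mm; θ ← 0°
rotate_crank_by(+26°): θ ← 0° +26° = 26°
crank pin P = (r cos θ, r sin θ) = (35.951762, 17.534846)
h = r sin θ − e = 17.534846 − 9 = 8.534846
x = r cos θ + √(L² − h²) = 35.951762 + √(36100.0 − 72.8436) = 35.951762 + 189.808210 = 225.759971

225.7600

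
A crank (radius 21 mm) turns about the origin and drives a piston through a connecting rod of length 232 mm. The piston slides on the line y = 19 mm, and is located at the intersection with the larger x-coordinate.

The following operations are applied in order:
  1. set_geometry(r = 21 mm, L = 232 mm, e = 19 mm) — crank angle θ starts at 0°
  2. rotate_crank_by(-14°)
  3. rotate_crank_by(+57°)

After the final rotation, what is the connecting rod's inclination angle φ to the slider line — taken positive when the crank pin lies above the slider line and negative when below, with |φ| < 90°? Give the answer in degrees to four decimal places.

-1.1554

set_geometry: r = 21 mm, L = 232 mm, e = 19 mm; θ ← 0°
rotate_crank_by(-14°): θ ← 0° -14° = -14°
rotate_crank_by(+57°): θ ← -14° +57° = 43°
crank pin P = (r cos θ, r sin θ) = (15.358428, 14.321966)
h = r sin θ − e = 14.321966 − 19 = -4.678034
sin φ = h / L = -4.678034 / 232 = -0.02016394
φ = arcsin(-0.02016394) = -1.155387°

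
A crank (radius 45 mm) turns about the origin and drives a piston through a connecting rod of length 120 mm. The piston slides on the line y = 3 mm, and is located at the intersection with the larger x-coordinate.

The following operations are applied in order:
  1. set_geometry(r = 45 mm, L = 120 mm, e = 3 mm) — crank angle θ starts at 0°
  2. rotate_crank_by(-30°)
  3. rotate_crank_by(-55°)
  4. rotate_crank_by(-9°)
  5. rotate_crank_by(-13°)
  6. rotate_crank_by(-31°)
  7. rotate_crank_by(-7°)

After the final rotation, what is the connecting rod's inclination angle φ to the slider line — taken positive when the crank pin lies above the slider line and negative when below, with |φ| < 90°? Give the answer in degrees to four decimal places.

set_geometry: r = 45 mm, L = 120 mm, e = 3 mm; θ ← 0°
rotate_crank_by(-30°): θ ← 0° -30° = -30°
rotate_crank_by(-55°): θ ← -30° -55° = -85°
rotate_crank_by(-9°): θ ← -85° -9° = -94°
rotate_crank_by(-13°): θ ← -94° -13° = -107°
rotate_crank_by(-31°): θ ← -107° -31° = -138°
rotate_crank_by(-7°): θ ← -138° -7° = -145°
crank pin P = (r cos θ, r sin θ) = (-36.861842, -25.810940)
h = r sin θ − e = -25.810940 − 3 = -28.810940
sin φ = h / L = -28.810940 / 120 = -0.24009116
φ = arcsin(-0.24009116) = -13.891921°

-13.8919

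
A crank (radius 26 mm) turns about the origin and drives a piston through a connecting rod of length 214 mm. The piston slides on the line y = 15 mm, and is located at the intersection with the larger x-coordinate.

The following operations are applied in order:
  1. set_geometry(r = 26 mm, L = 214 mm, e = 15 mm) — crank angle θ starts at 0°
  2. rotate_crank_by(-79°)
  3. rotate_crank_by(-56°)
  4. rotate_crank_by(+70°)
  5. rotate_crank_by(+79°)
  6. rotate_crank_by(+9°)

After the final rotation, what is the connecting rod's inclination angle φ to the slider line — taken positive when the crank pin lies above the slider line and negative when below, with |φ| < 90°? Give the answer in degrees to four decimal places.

set_geometry: r = 26 mm, L = 214 mm, e = 15 mm; θ ← 0°
rotate_crank_by(-79°): θ ← 0° -79° = -79°
rotate_crank_by(-56°): θ ← -79° -56° = -135°
rotate_crank_by(+70°): θ ← -135° +70° = -65°
rotate_crank_by(+79°): θ ← -65° +79° = 14°
rotate_crank_by(+9°): θ ← 14° +9° = 23°
crank pin P = (r cos θ, r sin θ) = (23.933126, 10.159009)
h = r sin θ − e = 10.159009 − 15 = -4.840991
sin φ = h / L = -4.840991 / 214 = -0.02262145
φ = arcsin(-0.02262145) = -1.296224°

-1.2962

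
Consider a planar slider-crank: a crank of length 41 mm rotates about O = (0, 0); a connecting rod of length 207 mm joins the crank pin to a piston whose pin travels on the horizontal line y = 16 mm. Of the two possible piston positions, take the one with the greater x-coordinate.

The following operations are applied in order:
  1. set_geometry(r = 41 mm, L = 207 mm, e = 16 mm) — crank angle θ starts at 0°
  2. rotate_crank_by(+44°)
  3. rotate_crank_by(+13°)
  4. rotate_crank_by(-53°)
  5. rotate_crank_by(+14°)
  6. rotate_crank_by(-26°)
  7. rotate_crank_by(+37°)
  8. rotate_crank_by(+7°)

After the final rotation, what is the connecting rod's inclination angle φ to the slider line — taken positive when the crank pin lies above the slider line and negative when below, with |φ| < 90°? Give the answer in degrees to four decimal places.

2.2424

set_geometry: r = 41 mm, L = 207 mm, e = 16 mm; θ ← 0°
rotate_crank_by(+44°): θ ← 0° +44° = 44°
rotate_crank_by(+13°): θ ← 44° +13° = 57°
rotate_crank_by(-53°): θ ← 57° -53° = 4°
rotate_crank_by(+14°): θ ← 4° +14° = 18°
rotate_crank_by(-26°): θ ← 18° -26° = -8°
rotate_crank_by(+37°): θ ← -8° +37° = 29°
rotate_crank_by(+7°): θ ← 29° +7° = 36°
crank pin P = (r cos θ, r sin θ) = (33.169697, 24.099195)
h = r sin θ − e = 24.099195 − 16 = 8.099195
sin φ = h / L = 8.099195 / 207 = 0.03912655
φ = arcsin(0.03912655) = 2.242358°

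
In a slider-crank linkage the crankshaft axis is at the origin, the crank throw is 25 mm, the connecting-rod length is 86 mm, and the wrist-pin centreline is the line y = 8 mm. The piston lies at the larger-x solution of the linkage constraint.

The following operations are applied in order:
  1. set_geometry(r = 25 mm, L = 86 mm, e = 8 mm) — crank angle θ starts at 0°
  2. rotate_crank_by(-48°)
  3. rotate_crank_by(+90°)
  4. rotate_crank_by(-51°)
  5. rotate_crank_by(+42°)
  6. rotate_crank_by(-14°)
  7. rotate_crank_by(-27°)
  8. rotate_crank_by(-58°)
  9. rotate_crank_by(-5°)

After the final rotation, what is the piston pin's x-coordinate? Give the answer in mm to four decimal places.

set_geometry: r = 25 mm, L = 86 mm, e = 8 mm; θ ← 0°
rotate_crank_by(-48°): θ ← 0° -48° = -48°
rotate_crank_by(+90°): θ ← -48° +90° = 42°
rotate_crank_by(-51°): θ ← 42° -51° = -9°
rotate_crank_by(+42°): θ ← -9° +42° = 33°
rotate_crank_by(-14°): θ ← 33° -14° = 19°
rotate_crank_by(-27°): θ ← 19° -27° = -8°
rotate_crank_by(-58°): θ ← -8° -58° = -66°
rotate_crank_by(-5°): θ ← -66° -5° = -71°
crank pin P = (r cos θ, r sin θ) = (8.139204, -23.637964)
h = r sin θ − e = -23.637964 − 8 = -31.637964
x = r cos θ + √(L² − h²) = 8.139204 + √(7396.0 − 1000.9608) = 8.139204 + 79.968989 = 88.108193

88.1082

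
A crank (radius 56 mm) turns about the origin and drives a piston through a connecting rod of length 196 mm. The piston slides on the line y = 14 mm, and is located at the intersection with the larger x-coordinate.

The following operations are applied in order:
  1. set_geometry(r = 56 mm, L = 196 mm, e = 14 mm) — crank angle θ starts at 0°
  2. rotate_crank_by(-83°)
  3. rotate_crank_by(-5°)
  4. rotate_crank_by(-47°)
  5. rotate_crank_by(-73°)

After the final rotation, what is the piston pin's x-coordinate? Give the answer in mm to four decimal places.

146.1692

set_geometry: r = 56 mm, L = 196 mm, e = 14 mm; θ ← 0°
rotate_crank_by(-83°): θ ← 0° -83° = -83°
rotate_crank_by(-5°): θ ← -83° -5° = -88°
rotate_crank_by(-47°): θ ← -88° -47° = -135°
rotate_crank_by(-73°): θ ← -135° -73° = -208°
crank pin P = (r cos θ, r sin θ) = (-49.445065, 26.290408)
h = r sin θ − e = 26.290408 − 14 = 12.290408
x = r cos θ + √(L² − h²) = -49.445065 + √(38416.0 − 151.0541) = -49.445065 + 195.614278 = 146.169213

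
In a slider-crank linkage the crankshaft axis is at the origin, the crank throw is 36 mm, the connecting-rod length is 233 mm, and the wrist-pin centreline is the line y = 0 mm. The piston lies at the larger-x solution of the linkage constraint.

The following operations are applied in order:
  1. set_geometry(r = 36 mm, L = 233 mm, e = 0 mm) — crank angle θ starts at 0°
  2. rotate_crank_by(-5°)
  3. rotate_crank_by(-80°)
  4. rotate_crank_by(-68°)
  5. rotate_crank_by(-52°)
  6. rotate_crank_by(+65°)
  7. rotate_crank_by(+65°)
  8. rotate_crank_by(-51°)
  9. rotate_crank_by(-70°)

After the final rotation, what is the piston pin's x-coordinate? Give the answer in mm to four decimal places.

set_geometry: r = 36 mm, L = 233 mm, e = 0 mm; θ ← 0°
rotate_crank_by(-5°): θ ← 0° -5° = -5°
rotate_crank_by(-80°): θ ← -5° -80° = -85°
rotate_crank_by(-68°): θ ← -85° -68° = -153°
rotate_crank_by(-52°): θ ← -153° -52° = -205°
rotate_crank_by(+65°): θ ← -205° +65° = -140°
rotate_crank_by(+65°): θ ← -140° +65° = -75°
rotate_crank_by(-51°): θ ← -75° -51° = -126°
rotate_crank_by(-70°): θ ← -126° -70° = -196°
crank pin P = (r cos θ, r sin θ) = (-34.605421, 9.922945)
h = r sin θ − e = 9.922945 − 0 = 9.922945
x = r cos θ + √(L² − h²) = -34.605421 + √(54289.0 − 98.4648) = -34.605421 + 232.788606 = 198.183185

198.1832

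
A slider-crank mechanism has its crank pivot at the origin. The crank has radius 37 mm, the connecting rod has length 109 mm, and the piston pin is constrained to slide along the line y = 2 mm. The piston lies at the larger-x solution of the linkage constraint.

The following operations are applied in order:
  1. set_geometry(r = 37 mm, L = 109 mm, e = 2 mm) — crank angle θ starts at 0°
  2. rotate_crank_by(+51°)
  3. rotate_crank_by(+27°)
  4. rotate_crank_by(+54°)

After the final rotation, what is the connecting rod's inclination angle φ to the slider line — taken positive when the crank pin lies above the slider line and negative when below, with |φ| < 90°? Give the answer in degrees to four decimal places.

set_geometry: r = 37 mm, L = 109 mm, e = 2 mm; θ ← 0°
rotate_crank_by(+51°): θ ← 0° +51° = 51°
rotate_crank_by(+27°): θ ← 51° +27° = 78°
rotate_crank_by(+54°): θ ← 78° +54° = 132°
crank pin P = (r cos θ, r sin θ) = (-24.757832, 27.496359)
h = r sin θ − e = 27.496359 − 2 = 25.496359
sin φ = h / L = 25.496359 / 109 = 0.23391155
φ = arcsin(0.23391155) = 13.527471°

13.5275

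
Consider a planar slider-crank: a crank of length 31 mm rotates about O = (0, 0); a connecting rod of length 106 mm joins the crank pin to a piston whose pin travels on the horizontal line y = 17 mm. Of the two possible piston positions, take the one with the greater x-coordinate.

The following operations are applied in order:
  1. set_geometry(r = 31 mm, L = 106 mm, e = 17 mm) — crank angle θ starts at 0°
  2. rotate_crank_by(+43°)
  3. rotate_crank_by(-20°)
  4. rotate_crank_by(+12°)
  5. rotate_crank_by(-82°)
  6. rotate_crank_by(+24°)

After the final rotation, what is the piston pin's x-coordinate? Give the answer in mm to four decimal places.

130.4594

set_geometry: r = 31 mm, L = 106 mm, e = 17 mm; θ ← 0°
rotate_crank_by(+43°): θ ← 0° +43° = 43°
rotate_crank_by(-20°): θ ← 43° -20° = 23°
rotate_crank_by(+12°): θ ← 23° +12° = 35°
rotate_crank_by(-82°): θ ← 35° -82° = -47°
rotate_crank_by(+24°): θ ← -47° +24° = -23°
crank pin P = (r cos θ, r sin θ) = (28.535650, -12.112665)
h = r sin θ − e = -12.112665 − 17 = -29.112665
x = r cos θ + √(L² − h²) = 28.535650 + √(11236.0 − 847.5473) = 28.535650 + 101.923759 = 130.459410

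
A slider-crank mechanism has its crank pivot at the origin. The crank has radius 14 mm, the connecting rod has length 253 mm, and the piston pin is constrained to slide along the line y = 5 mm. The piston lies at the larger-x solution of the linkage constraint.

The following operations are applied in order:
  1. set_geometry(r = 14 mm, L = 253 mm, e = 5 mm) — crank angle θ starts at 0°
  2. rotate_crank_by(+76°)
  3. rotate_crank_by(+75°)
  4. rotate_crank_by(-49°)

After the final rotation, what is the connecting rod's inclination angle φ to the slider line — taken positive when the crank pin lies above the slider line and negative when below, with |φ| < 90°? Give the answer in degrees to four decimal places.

1.9693

set_geometry: r = 14 mm, L = 253 mm, e = 5 mm; θ ← 0°
rotate_crank_by(+76°): θ ← 0° +76° = 76°
rotate_crank_by(+75°): θ ← 76° +75° = 151°
rotate_crank_by(-49°): θ ← 151° -49° = 102°
crank pin P = (r cos θ, r sin θ) = (-2.910764, 13.694066)
h = r sin θ − e = 13.694066 − 5 = 8.694066
sin φ = h / L = 8.694066 / 253 = 0.03436390
φ = arcsin(0.03436390) = 1.969294°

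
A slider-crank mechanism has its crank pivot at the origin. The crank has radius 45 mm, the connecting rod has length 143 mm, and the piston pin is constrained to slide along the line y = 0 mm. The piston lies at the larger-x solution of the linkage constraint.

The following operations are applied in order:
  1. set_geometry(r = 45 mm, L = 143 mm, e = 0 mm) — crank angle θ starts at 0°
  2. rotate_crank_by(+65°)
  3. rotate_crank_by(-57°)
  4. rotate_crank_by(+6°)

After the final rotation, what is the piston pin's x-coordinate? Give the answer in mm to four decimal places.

set_geometry: r = 45 mm, L = 143 mm, e = 0 mm; θ ← 0°
rotate_crank_by(+65°): θ ← 0° +65° = 65°
rotate_crank_by(-57°): θ ← 65° -57° = 8°
rotate_crank_by(+6°): θ ← 8° +6° = 14°
crank pin P = (r cos θ, r sin θ) = (43.663308, 10.886485)
h = r sin θ − e = 10.886485 − 0 = 10.886485
x = r cos θ + √(L² − h²) = 43.663308 + √(20449.0 − 118.5156) = 43.663308 + 142.585008 = 186.248315

186.2483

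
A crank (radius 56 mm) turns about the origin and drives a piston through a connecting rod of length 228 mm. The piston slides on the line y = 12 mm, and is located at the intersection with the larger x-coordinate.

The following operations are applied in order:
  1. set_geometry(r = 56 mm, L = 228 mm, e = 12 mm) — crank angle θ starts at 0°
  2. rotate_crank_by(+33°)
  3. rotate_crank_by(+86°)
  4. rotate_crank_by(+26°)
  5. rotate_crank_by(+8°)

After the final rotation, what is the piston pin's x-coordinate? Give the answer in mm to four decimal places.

177.7081

set_geometry: r = 56 mm, L = 228 mm, e = 12 mm; θ ← 0°
rotate_crank_by(+33°): θ ← 0° +33° = 33°
rotate_crank_by(+86°): θ ← 33° +86° = 119°
rotate_crank_by(+26°): θ ← 119° +26° = 145°
rotate_crank_by(+8°): θ ← 145° +8° = 153°
crank pin P = (r cos θ, r sin θ) = (-49.896365, 25.423468)
h = r sin θ − e = 25.423468 − 12 = 13.423468
x = r cos θ + √(L² − h²) = -49.896365 + √(51984.0 − 180.1895) = -49.896365 + 227.604505 = 177.708139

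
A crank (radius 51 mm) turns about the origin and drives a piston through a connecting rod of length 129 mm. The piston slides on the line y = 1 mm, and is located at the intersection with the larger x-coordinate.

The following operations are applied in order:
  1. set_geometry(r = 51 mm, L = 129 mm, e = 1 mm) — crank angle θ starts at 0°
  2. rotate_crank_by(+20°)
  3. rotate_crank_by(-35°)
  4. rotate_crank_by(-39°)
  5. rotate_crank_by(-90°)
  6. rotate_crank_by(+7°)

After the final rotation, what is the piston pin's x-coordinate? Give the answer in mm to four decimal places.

86.6391

set_geometry: r = 51 mm, L = 129 mm, e = 1 mm; θ ← 0°
rotate_crank_by(+20°): θ ← 0° +20° = 20°
rotate_crank_by(-35°): θ ← 20° -35° = -15°
rotate_crank_by(-39°): θ ← -15° -39° = -54°
rotate_crank_by(-90°): θ ← -54° -90° = -144°
rotate_crank_by(+7°): θ ← -144° +7° = -137°
crank pin P = (r cos θ, r sin θ) = (-37.299039, -34.781916)
h = r sin θ − e = -34.781916 − 1 = -35.781916
x = r cos θ + √(L² − h²) = -37.299039 + √(16641.0 − 1280.3455) = -37.299039 + 123.938107 = 86.639069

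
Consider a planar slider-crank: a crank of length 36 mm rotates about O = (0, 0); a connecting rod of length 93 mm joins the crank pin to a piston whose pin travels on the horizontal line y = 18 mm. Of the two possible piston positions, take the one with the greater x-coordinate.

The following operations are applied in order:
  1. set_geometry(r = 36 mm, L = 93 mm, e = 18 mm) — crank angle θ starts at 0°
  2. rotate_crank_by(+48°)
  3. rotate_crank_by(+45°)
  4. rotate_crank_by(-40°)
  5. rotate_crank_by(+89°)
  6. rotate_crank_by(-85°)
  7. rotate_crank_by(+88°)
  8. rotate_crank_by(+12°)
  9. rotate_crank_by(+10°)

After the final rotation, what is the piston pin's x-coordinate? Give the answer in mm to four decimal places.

57.3941

set_geometry: r = 36 mm, L = 93 mm, e = 18 mm; θ ← 0°
rotate_crank_by(+48°): θ ← 0° +48° = 48°
rotate_crank_by(+45°): θ ← 48° +45° = 93°
rotate_crank_by(-40°): θ ← 93° -40° = 53°
rotate_crank_by(+89°): θ ← 53° +89° = 142°
rotate_crank_by(-85°): θ ← 142° -85° = 57°
rotate_crank_by(+88°): θ ← 57° +88° = 145°
rotate_crank_by(+12°): θ ← 145° +12° = 157°
rotate_crank_by(+10°): θ ← 157° +10° = 167°
crank pin P = (r cos θ, r sin θ) = (-35.077322, 8.098238)
h = r sin θ − e = 8.098238 − 18 = -9.901762
x = r cos θ + √(L² − h²) = -35.077322 + √(8649.0 − 98.0449) = -35.077322 + 92.471375 = 57.394052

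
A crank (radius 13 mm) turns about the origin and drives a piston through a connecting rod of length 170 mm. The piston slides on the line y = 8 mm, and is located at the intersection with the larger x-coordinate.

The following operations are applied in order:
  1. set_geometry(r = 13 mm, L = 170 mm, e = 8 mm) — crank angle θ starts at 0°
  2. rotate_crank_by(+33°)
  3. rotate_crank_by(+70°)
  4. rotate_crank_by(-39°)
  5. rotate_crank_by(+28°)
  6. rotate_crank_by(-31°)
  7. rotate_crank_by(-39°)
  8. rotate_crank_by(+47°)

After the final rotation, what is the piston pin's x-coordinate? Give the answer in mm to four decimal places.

set_geometry: r = 13 mm, L = 170 mm, e = 8 mm; θ ← 0°
rotate_crank_by(+33°): θ ← 0° +33° = 33°
rotate_crank_by(+70°): θ ← 33° +70° = 103°
rotate_crank_by(-39°): θ ← 103° -39° = 64°
rotate_crank_by(+28°): θ ← 64° +28° = 92°
rotate_crank_by(-31°): θ ← 92° -31° = 61°
rotate_crank_by(-39°): θ ← 61° -39° = 22°
rotate_crank_by(+47°): θ ← 22° +47° = 69°
crank pin P = (r cos θ, r sin θ) = (4.658783, 12.136546)
h = r sin θ − e = 12.136546 − 8 = 4.136546
x = r cos θ + √(L² − h²) = 4.658783 + √(28900.0 − 17.1110) = 4.658783 + 169.949666 = 174.608449

174.6084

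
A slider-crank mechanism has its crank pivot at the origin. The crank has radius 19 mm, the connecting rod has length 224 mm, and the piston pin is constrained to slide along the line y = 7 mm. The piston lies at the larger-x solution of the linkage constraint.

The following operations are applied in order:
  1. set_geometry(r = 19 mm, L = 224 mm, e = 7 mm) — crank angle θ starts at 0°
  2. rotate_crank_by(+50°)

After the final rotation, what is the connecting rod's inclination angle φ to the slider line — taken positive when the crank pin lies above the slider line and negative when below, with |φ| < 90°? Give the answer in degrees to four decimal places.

1.9328

set_geometry: r = 19 mm, L = 224 mm, e = 7 mm; θ ← 0°
rotate_crank_by(+50°): θ ← 0° +50° = 50°
crank pin P = (r cos θ, r sin θ) = (12.212965, 14.554844)
h = r sin θ − e = 14.554844 − 7 = 7.554844
sin φ = h / L = 7.554844 / 224 = 0.03372698
φ = arcsin(0.03372698) = 1.932780°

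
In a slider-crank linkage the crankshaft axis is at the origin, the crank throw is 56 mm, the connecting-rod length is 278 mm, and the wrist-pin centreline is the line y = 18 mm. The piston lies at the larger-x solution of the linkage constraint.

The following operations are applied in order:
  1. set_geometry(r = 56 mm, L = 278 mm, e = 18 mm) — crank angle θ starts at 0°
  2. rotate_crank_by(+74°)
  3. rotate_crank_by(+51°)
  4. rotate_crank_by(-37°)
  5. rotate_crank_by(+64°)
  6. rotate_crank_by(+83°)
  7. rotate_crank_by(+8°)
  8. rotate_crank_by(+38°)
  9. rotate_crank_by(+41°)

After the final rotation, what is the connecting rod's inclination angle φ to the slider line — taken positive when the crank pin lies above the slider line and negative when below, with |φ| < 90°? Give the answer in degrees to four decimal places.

set_geometry: r = 56 mm, L = 278 mm, e = 18 mm; θ ← 0°
rotate_crank_by(+74°): θ ← 0° +74° = 74°
rotate_crank_by(+51°): θ ← 74° +51° = 125°
rotate_crank_by(-37°): θ ← 125° -37° = 88°
rotate_crank_by(+64°): θ ← 88° +64° = 152°
rotate_crank_by(+83°): θ ← 152° +83° = 235°
rotate_crank_by(+8°): θ ← 235° +8° = 243°
rotate_crank_by(+38°): θ ← 243° +38° = 281°
rotate_crank_by(+41°): θ ← 281° +41° = 322°
crank pin P = (r cos θ, r sin θ) = (44.128602, -34.477043)
h = r sin θ − e = -34.477043 − 18 = -52.477043
sin φ = h / L = -52.477043 / 278 = -0.18876634
φ = arcsin(-0.18876634) = -10.880798°

-10.8808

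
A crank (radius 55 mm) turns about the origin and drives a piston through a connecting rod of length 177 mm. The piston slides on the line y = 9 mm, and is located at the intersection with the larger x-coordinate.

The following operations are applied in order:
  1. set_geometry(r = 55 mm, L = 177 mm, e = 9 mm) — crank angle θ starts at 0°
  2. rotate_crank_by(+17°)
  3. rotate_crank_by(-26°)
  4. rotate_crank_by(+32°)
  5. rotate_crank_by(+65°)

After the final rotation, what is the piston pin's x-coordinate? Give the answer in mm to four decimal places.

172.8466

set_geometry: r = 55 mm, L = 177 mm, e = 9 mm; θ ← 0°
rotate_crank_by(+17°): θ ← 0° +17° = 17°
rotate_crank_by(-26°): θ ← 17° -26° = -9°
rotate_crank_by(+32°): θ ← -9° +32° = 23°
rotate_crank_by(+65°): θ ← 23° +65° = 88°
crank pin P = (r cos θ, r sin θ) = (1.919472, 54.966495)
h = r sin θ − e = 54.966495 − 9 = 45.966495
x = r cos θ + √(L² − h²) = 1.919472 + √(31329.0 − 2112.9187) = 1.919472 + 170.927123 = 172.846595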